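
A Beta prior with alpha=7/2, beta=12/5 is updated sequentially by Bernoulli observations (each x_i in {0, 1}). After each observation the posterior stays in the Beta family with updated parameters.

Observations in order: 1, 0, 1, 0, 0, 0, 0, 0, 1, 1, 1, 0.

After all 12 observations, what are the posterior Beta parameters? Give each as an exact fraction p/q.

obs 1: x=1 → posterior Beta(9/2, 12/5)
obs 2: x=0 → posterior Beta(9/2, 17/5)
obs 3: x=1 → posterior Beta(11/2, 17/5)
obs 4: x=0 → posterior Beta(11/2, 22/5)
obs 5: x=0 → posterior Beta(11/2, 27/5)
obs 6: x=0 → posterior Beta(11/2, 32/5)
obs 7: x=0 → posterior Beta(11/2, 37/5)
obs 8: x=0 → posterior Beta(11/2, 42/5)
obs 9: x=1 → posterior Beta(13/2, 42/5)
obs 10: x=1 → posterior Beta(15/2, 42/5)
obs 11: x=1 → posterior Beta(17/2, 42/5)
obs 12: x=0 → posterior Beta(17/2, 47/5)

alpha=17/2, beta=47/5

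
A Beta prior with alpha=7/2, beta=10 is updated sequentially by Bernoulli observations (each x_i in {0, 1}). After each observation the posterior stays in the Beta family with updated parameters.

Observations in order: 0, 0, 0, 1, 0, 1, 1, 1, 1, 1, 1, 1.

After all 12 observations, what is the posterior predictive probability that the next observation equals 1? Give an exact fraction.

obs 1: x=0 → posterior Beta(7/2, 11)
obs 2: x=0 → posterior Beta(7/2, 12)
obs 3: x=0 → posterior Beta(7/2, 13)
obs 4: x=1 → posterior Beta(9/2, 13)
obs 5: x=0 → posterior Beta(9/2, 14)
obs 6: x=1 → posterior Beta(11/2, 14)
obs 7: x=1 → posterior Beta(13/2, 14)
obs 8: x=1 → posterior Beta(15/2, 14)
obs 9: x=1 → posterior Beta(17/2, 14)
obs 10: x=1 → posterior Beta(19/2, 14)
obs 11: x=1 → posterior Beta(21/2, 14)
obs 12: x=1 → posterior Beta(23/2, 14)

23/51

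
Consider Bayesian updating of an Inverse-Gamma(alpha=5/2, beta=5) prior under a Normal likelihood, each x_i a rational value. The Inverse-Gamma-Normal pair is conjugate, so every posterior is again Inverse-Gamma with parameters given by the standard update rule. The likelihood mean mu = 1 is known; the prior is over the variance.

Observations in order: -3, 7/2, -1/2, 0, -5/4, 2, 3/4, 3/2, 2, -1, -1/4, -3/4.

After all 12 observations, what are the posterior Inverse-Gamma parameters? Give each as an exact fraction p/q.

alpha=17/2, beta=103/4

obs 1: x=-3 → posterior Inverse-Gamma(3, 13)
obs 2: x=7/2 → posterior Inverse-Gamma(7/2, 129/8)
obs 3: x=-1/2 → posterior Inverse-Gamma(4, 69/4)
obs 4: x=0 → posterior Inverse-Gamma(9/2, 71/4)
obs 5: x=-5/4 → posterior Inverse-Gamma(5, 649/32)
obs 6: x=2 → posterior Inverse-Gamma(11/2, 665/32)
obs 7: x=3/4 → posterior Inverse-Gamma(6, 333/16)
obs 8: x=3/2 → posterior Inverse-Gamma(13/2, 335/16)
obs 9: x=2 → posterior Inverse-Gamma(7, 343/16)
obs 10: x=-1 → posterior Inverse-Gamma(15/2, 375/16)
obs 11: x=-1/4 → posterior Inverse-Gamma(8, 775/32)
obs 12: x=-3/4 → posterior Inverse-Gamma(17/2, 103/4)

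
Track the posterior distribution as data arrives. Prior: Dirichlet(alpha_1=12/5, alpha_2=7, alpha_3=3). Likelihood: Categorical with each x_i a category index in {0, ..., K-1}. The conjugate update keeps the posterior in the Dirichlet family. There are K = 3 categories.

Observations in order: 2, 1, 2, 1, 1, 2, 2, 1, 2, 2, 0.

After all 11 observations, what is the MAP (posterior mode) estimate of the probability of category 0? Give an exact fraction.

obs 1: x=2 → posterior Dirichlet(12/5, 7, 4)
obs 2: x=1 → posterior Dirichlet(12/5, 8, 4)
obs 3: x=2 → posterior Dirichlet(12/5, 8, 5)
obs 4: x=1 → posterior Dirichlet(12/5, 9, 5)
obs 5: x=1 → posterior Dirichlet(12/5, 10, 5)
obs 6: x=2 → posterior Dirichlet(12/5, 10, 6)
obs 7: x=2 → posterior Dirichlet(12/5, 10, 7)
obs 8: x=1 → posterior Dirichlet(12/5, 11, 7)
obs 9: x=2 → posterior Dirichlet(12/5, 11, 8)
obs 10: x=2 → posterior Dirichlet(12/5, 11, 9)
obs 11: x=0 → posterior Dirichlet(17/5, 11, 9)

2/17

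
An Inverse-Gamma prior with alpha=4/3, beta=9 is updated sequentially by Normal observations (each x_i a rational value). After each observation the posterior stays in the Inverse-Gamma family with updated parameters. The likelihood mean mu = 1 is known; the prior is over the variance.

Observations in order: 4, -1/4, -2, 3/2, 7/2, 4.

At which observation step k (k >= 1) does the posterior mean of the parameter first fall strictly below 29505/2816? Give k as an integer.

k = 3

obs 1: x=4 → posterior Inverse-Gamma(11/6, 27/2)
obs 2: x=-1/4 → posterior Inverse-Gamma(7/3, 457/32)
obs 3: x=-2 → posterior Inverse-Gamma(17/6, 601/32)
obs 4: x=3/2 → posterior Inverse-Gamma(10/3, 605/32)
obs 5: x=7/2 → posterior Inverse-Gamma(23/6, 705/32)
obs 6: x=4 → posterior Inverse-Gamma(13/3, 849/32)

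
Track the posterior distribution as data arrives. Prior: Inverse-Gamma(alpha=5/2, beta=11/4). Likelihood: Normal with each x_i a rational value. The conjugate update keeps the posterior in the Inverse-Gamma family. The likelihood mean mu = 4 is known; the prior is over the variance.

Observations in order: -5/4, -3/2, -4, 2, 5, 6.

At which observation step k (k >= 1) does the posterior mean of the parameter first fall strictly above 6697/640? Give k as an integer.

k = 2

obs 1: x=-5/4 → posterior Inverse-Gamma(3, 529/32)
obs 2: x=-3/2 → posterior Inverse-Gamma(7/2, 1013/32)
obs 3: x=-4 → posterior Inverse-Gamma(4, 2037/32)
obs 4: x=2 → posterior Inverse-Gamma(9/2, 2101/32)
obs 5: x=5 → posterior Inverse-Gamma(5, 2117/32)
obs 6: x=6 → posterior Inverse-Gamma(11/2, 2181/32)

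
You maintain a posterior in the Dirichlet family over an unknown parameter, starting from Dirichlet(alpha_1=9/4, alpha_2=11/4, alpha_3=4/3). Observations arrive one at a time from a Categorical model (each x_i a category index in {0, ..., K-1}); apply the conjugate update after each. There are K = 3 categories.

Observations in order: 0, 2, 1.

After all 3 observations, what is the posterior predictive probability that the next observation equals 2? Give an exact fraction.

obs 1: x=0 → posterior Dirichlet(13/4, 11/4, 4/3)
obs 2: x=2 → posterior Dirichlet(13/4, 11/4, 7/3)
obs 3: x=1 → posterior Dirichlet(13/4, 15/4, 7/3)

1/4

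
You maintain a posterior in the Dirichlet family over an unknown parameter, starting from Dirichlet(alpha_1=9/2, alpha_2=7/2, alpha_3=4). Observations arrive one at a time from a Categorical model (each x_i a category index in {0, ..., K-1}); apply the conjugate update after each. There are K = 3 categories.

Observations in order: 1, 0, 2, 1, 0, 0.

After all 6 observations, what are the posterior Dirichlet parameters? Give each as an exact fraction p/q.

obs 1: x=1 → posterior Dirichlet(9/2, 9/2, 4)
obs 2: x=0 → posterior Dirichlet(11/2, 9/2, 4)
obs 3: x=2 → posterior Dirichlet(11/2, 9/2, 5)
obs 4: x=1 → posterior Dirichlet(11/2, 11/2, 5)
obs 5: x=0 → posterior Dirichlet(13/2, 11/2, 5)
obs 6: x=0 → posterior Dirichlet(15/2, 11/2, 5)

alpha_1=15/2, alpha_2=11/2, alpha_3=5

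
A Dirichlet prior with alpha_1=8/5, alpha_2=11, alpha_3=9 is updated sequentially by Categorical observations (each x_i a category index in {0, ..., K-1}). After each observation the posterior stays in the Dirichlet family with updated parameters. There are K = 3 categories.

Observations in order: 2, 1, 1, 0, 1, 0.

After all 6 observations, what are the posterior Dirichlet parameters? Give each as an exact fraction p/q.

alpha_1=18/5, alpha_2=14, alpha_3=10

obs 1: x=2 → posterior Dirichlet(8/5, 11, 10)
obs 2: x=1 → posterior Dirichlet(8/5, 12, 10)
obs 3: x=1 → posterior Dirichlet(8/5, 13, 10)
obs 4: x=0 → posterior Dirichlet(13/5, 13, 10)
obs 5: x=1 → posterior Dirichlet(13/5, 14, 10)
obs 6: x=0 → posterior Dirichlet(18/5, 14, 10)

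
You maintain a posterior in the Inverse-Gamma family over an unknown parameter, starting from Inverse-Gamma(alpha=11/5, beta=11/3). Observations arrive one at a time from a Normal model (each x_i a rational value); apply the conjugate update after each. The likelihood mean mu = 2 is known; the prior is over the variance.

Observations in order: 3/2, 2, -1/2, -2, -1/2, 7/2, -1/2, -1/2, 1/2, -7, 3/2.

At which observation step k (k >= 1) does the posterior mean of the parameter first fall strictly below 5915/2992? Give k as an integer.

obs 1: x=3/2 → posterior Inverse-Gamma(27/10, 91/24)
obs 2: x=2 → posterior Inverse-Gamma(16/5, 91/24)
obs 3: x=-1/2 → posterior Inverse-Gamma(37/10, 83/12)
obs 4: x=-2 → posterior Inverse-Gamma(21/5, 179/12)
obs 5: x=-1/2 → posterior Inverse-Gamma(47/10, 433/24)
obs 6: x=7/2 → posterior Inverse-Gamma(26/5, 115/6)
obs 7: x=-1/2 → posterior Inverse-Gamma(57/10, 535/24)
obs 8: x=-1/2 → posterior Inverse-Gamma(31/5, 305/12)
obs 9: x=1/2 → posterior Inverse-Gamma(67/10, 637/24)
obs 10: x=-7 → posterior Inverse-Gamma(36/5, 1609/24)
obs 11: x=3/2 → posterior Inverse-Gamma(77/10, 403/6)

k = 2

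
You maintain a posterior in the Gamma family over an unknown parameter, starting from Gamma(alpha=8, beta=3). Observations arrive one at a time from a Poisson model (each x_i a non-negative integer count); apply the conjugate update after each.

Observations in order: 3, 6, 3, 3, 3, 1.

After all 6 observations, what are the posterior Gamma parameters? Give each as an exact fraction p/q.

alpha=27, beta=9

obs 1: x=3 → posterior Gamma(11, 4)
obs 2: x=6 → posterior Gamma(17, 5)
obs 3: x=3 → posterior Gamma(20, 6)
obs 4: x=3 → posterior Gamma(23, 7)
obs 5: x=3 → posterior Gamma(26, 8)
obs 6: x=1 → posterior Gamma(27, 9)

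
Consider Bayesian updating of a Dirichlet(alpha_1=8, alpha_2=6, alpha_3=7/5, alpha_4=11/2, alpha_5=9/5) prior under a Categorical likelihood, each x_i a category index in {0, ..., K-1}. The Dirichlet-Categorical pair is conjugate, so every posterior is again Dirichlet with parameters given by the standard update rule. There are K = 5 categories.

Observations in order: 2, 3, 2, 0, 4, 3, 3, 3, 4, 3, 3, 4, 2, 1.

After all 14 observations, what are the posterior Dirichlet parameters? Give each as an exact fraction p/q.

obs 1: x=2 → posterior Dirichlet(8, 6, 12/5, 11/2, 9/5)
obs 2: x=3 → posterior Dirichlet(8, 6, 12/5, 13/2, 9/5)
obs 3: x=2 → posterior Dirichlet(8, 6, 17/5, 13/2, 9/5)
obs 4: x=0 → posterior Dirichlet(9, 6, 17/5, 13/2, 9/5)
obs 5: x=4 → posterior Dirichlet(9, 6, 17/5, 13/2, 14/5)
obs 6: x=3 → posterior Dirichlet(9, 6, 17/5, 15/2, 14/5)
obs 7: x=3 → posterior Dirichlet(9, 6, 17/5, 17/2, 14/5)
obs 8: x=3 → posterior Dirichlet(9, 6, 17/5, 19/2, 14/5)
obs 9: x=4 → posterior Dirichlet(9, 6, 17/5, 19/2, 19/5)
obs 10: x=3 → posterior Dirichlet(9, 6, 17/5, 21/2, 19/5)
obs 11: x=3 → posterior Dirichlet(9, 6, 17/5, 23/2, 19/5)
obs 12: x=4 → posterior Dirichlet(9, 6, 17/5, 23/2, 24/5)
obs 13: x=2 → posterior Dirichlet(9, 6, 22/5, 23/2, 24/5)
obs 14: x=1 → posterior Dirichlet(9, 7, 22/5, 23/2, 24/5)

alpha_1=9, alpha_2=7, alpha_3=22/5, alpha_4=23/2, alpha_5=24/5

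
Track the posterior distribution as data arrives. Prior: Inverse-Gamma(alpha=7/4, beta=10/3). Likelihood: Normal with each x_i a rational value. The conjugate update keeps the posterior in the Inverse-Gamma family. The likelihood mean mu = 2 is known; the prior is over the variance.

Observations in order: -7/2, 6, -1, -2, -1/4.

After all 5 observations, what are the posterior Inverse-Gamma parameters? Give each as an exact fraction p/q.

obs 1: x=-7/2 → posterior Inverse-Gamma(9/4, 443/24)
obs 2: x=6 → posterior Inverse-Gamma(11/4, 635/24)
obs 3: x=-1 → posterior Inverse-Gamma(13/4, 743/24)
obs 4: x=-2 → posterior Inverse-Gamma(15/4, 935/24)
obs 5: x=-1/4 → posterior Inverse-Gamma(17/4, 3983/96)

alpha=17/4, beta=3983/96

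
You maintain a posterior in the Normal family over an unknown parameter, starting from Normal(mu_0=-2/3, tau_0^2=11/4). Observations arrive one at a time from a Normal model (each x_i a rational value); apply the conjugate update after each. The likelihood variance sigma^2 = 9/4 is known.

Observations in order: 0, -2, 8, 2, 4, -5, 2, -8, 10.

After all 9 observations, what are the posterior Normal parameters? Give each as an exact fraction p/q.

obs 1: x=0 → posterior Normal(-3/10, 99/80)
obs 2: x=-2 → posterior Normal(-28/31, 99/124)
obs 3: x=8 → posterior Normal(10/7, 33/56)
obs 4: x=2 → posterior Normal(82/53, 99/212)
obs 5: x=4 → posterior Normal(63/32, 99/256)
obs 6: x=-5 → posterior Normal(71/75, 33/100)
obs 7: x=2 → posterior Normal(93/86, 99/344)
obs 8: x=-8 → posterior Normal(5/97, 99/388)
obs 9: x=10 → posterior Normal(115/108, 11/48)

mu_0=115/108, tau_0^2=11/48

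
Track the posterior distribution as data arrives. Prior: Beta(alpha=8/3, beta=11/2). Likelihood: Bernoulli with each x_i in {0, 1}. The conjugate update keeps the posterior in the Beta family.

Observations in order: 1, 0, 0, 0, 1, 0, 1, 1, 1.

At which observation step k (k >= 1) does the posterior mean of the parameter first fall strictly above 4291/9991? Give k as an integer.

obs 1: x=1 → posterior Beta(11/3, 11/2)
obs 2: x=0 → posterior Beta(11/3, 13/2)
obs 3: x=0 → posterior Beta(11/3, 15/2)
obs 4: x=0 → posterior Beta(11/3, 17/2)
obs 5: x=1 → posterior Beta(14/3, 17/2)
obs 6: x=0 → posterior Beta(14/3, 19/2)
obs 7: x=1 → posterior Beta(17/3, 19/2)
obs 8: x=1 → posterior Beta(20/3, 19/2)
obs 9: x=1 → posterior Beta(23/3, 19/2)

k = 9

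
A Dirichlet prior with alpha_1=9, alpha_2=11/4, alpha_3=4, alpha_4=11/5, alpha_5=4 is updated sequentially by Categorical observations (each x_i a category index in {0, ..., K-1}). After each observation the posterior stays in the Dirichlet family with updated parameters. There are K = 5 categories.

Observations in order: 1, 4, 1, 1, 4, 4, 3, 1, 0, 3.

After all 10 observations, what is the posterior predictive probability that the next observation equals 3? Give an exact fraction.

28/213

obs 1: x=1 → posterior Dirichlet(9, 15/4, 4, 11/5, 4)
obs 2: x=4 → posterior Dirichlet(9, 15/4, 4, 11/5, 5)
obs 3: x=1 → posterior Dirichlet(9, 19/4, 4, 11/5, 5)
obs 4: x=1 → posterior Dirichlet(9, 23/4, 4, 11/5, 5)
obs 5: x=4 → posterior Dirichlet(9, 23/4, 4, 11/5, 6)
obs 6: x=4 → posterior Dirichlet(9, 23/4, 4, 11/5, 7)
obs 7: x=3 → posterior Dirichlet(9, 23/4, 4, 16/5, 7)
obs 8: x=1 → posterior Dirichlet(9, 27/4, 4, 16/5, 7)
obs 9: x=0 → posterior Dirichlet(10, 27/4, 4, 16/5, 7)
obs 10: x=3 → posterior Dirichlet(10, 27/4, 4, 21/5, 7)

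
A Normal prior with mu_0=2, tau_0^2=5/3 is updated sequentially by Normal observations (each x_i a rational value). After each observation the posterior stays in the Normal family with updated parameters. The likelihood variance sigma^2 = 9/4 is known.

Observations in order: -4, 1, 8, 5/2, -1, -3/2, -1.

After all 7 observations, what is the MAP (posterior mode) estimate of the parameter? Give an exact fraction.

obs 1: x=-4 → posterior Normal(-26/47, 45/47)
obs 2: x=1 → posterior Normal(-6/67, 45/67)
obs 3: x=8 → posterior Normal(154/87, 15/29)
obs 4: x=5/2 → posterior Normal(204/107, 45/107)
obs 5: x=-1 → posterior Normal(184/127, 45/127)
obs 6: x=-3/2 → posterior Normal(22/21, 15/49)
obs 7: x=-1 → posterior Normal(134/167, 45/167)

134/167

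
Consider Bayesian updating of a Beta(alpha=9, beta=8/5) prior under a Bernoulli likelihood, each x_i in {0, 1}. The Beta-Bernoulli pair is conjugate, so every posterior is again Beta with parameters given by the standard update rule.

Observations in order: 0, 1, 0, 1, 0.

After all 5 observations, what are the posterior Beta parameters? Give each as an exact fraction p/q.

obs 1: x=0 → posterior Beta(9, 13/5)
obs 2: x=1 → posterior Beta(10, 13/5)
obs 3: x=0 → posterior Beta(10, 18/5)
obs 4: x=1 → posterior Beta(11, 18/5)
obs 5: x=0 → posterior Beta(11, 23/5)

alpha=11, beta=23/5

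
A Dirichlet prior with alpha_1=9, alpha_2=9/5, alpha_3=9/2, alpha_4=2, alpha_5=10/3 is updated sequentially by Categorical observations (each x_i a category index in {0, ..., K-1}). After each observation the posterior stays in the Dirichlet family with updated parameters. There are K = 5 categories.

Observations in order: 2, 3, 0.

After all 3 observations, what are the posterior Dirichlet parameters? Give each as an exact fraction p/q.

obs 1: x=2 → posterior Dirichlet(9, 9/5, 11/2, 2, 10/3)
obs 2: x=3 → posterior Dirichlet(9, 9/5, 11/2, 3, 10/3)
obs 3: x=0 → posterior Dirichlet(10, 9/5, 11/2, 3, 10/3)

alpha_1=10, alpha_2=9/5, alpha_3=11/2, alpha_4=3, alpha_5=10/3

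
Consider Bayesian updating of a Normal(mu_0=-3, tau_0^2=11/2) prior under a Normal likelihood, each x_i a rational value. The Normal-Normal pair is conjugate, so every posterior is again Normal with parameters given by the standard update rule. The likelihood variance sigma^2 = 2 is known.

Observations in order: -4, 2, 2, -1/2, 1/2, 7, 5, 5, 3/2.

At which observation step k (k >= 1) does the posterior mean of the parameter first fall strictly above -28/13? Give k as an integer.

obs 1: x=-4 → posterior Normal(-56/15, 22/15)
obs 2: x=2 → posterior Normal(-17/13, 11/13)
obs 3: x=2 → posterior Normal(-12/37, 22/37)
obs 4: x=-1/2 → posterior Normal(-35/96, 11/24)
obs 5: x=1/2 → posterior Normal(-12/59, 22/59)
obs 6: x=7 → posterior Normal(13/14, 11/35)
obs 7: x=5 → posterior Normal(40/27, 22/81)
obs 8: x=5 → posterior Normal(175/92, 11/46)
obs 9: x=3/2 → posterior Normal(383/206, 22/103)

k = 2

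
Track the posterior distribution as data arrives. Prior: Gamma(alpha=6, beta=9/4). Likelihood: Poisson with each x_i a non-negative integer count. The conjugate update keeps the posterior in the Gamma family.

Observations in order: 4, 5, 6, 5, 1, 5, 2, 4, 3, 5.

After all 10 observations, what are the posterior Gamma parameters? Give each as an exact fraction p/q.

alpha=46, beta=49/4

obs 1: x=4 → posterior Gamma(10, 13/4)
obs 2: x=5 → posterior Gamma(15, 17/4)
obs 3: x=6 → posterior Gamma(21, 21/4)
obs 4: x=5 → posterior Gamma(26, 25/4)
obs 5: x=1 → posterior Gamma(27, 29/4)
obs 6: x=5 → posterior Gamma(32, 33/4)
obs 7: x=2 → posterior Gamma(34, 37/4)
obs 8: x=4 → posterior Gamma(38, 41/4)
obs 9: x=3 → posterior Gamma(41, 45/4)
obs 10: x=5 → posterior Gamma(46, 49/4)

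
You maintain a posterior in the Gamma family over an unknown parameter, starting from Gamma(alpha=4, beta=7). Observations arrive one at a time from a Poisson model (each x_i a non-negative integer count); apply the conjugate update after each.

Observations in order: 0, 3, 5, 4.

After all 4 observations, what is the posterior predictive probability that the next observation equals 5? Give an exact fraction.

14841762745933808003/958439998111868780544

obs 1: x=0 → posterior Gamma(4, 8)
obs 2: x=3 → posterior Gamma(7, 9)
obs 3: x=5 → posterior Gamma(12, 10)
obs 4: x=4 → posterior Gamma(16, 11)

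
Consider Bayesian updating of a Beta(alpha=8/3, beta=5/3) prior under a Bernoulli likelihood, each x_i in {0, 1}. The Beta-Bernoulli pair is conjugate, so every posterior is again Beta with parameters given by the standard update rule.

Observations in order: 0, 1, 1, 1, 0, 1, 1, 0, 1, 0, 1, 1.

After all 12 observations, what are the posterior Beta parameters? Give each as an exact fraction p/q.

obs 1: x=0 → posterior Beta(8/3, 8/3)
obs 2: x=1 → posterior Beta(11/3, 8/3)
obs 3: x=1 → posterior Beta(14/3, 8/3)
obs 4: x=1 → posterior Beta(17/3, 8/3)
obs 5: x=0 → posterior Beta(17/3, 11/3)
obs 6: x=1 → posterior Beta(20/3, 11/3)
obs 7: x=1 → posterior Beta(23/3, 11/3)
obs 8: x=0 → posterior Beta(23/3, 14/3)
obs 9: x=1 → posterior Beta(26/3, 14/3)
obs 10: x=0 → posterior Beta(26/3, 17/3)
obs 11: x=1 → posterior Beta(29/3, 17/3)
obs 12: x=1 → posterior Beta(32/3, 17/3)

alpha=32/3, beta=17/3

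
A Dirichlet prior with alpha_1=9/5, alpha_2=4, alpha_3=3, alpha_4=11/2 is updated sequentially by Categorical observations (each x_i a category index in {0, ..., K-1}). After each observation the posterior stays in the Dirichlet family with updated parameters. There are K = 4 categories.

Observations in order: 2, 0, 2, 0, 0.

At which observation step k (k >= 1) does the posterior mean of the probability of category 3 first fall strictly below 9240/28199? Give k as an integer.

k = 3

obs 1: x=2 → posterior Dirichlet(9/5, 4, 4, 11/2)
obs 2: x=0 → posterior Dirichlet(14/5, 4, 4, 11/2)
obs 3: x=2 → posterior Dirichlet(14/5, 4, 5, 11/2)
obs 4: x=0 → posterior Dirichlet(19/5, 4, 5, 11/2)
obs 5: x=0 → posterior Dirichlet(24/5, 4, 5, 11/2)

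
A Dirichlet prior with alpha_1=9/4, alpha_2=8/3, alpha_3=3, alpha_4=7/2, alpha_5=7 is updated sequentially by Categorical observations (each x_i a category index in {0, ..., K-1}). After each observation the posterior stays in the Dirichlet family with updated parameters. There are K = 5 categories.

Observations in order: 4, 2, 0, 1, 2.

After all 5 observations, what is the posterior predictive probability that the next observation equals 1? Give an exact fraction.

obs 1: x=4 → posterior Dirichlet(9/4, 8/3, 3, 7/2, 8)
obs 2: x=2 → posterior Dirichlet(9/4, 8/3, 4, 7/2, 8)
obs 3: x=0 → posterior Dirichlet(13/4, 8/3, 4, 7/2, 8)
obs 4: x=1 → posterior Dirichlet(13/4, 11/3, 4, 7/2, 8)
obs 5: x=2 → posterior Dirichlet(13/4, 11/3, 5, 7/2, 8)

44/281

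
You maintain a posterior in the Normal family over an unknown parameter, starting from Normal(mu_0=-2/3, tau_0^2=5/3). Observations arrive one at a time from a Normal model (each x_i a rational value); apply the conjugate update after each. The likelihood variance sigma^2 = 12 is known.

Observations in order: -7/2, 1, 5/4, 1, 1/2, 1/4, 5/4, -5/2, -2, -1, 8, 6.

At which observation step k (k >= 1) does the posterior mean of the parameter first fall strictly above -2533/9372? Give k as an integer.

obs 1: x=-7/2 → posterior Normal(-83/82, 60/41)
obs 2: x=1 → posterior Normal(-73/92, 30/23)
obs 3: x=5/4 → posterior Normal(-121/204, 20/17)
obs 4: x=1 → posterior Normal(-101/224, 15/14)
obs 5: x=1/2 → posterior Normal(-91/244, 60/61)
obs 6: x=1/4 → posterior Normal(-43/132, 10/11)
obs 7: x=5/4 → posterior Normal(-61/284, 60/71)
obs 8: x=-5/2 → posterior Normal(-111/304, 15/19)
obs 9: x=-2 → posterior Normal(-151/324, 20/27)
obs 10: x=-1 → posterior Normal(-171/344, 30/43)
obs 11: x=8 → posterior Normal(-11/364, 60/91)
obs 12: x=6 → posterior Normal(109/384, 5/8)

k = 7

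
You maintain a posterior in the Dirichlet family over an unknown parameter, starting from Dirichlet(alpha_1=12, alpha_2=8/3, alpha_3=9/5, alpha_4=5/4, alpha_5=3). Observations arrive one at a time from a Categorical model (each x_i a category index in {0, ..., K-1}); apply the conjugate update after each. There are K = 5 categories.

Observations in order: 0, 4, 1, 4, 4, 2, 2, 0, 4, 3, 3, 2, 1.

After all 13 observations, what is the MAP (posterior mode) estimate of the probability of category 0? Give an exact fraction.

obs 1: x=0 → posterior Dirichlet(13, 8/3, 9/5, 5/4, 3)
obs 2: x=4 → posterior Dirichlet(13, 8/3, 9/5, 5/4, 4)
obs 3: x=1 → posterior Dirichlet(13, 11/3, 9/5, 5/4, 4)
obs 4: x=4 → posterior Dirichlet(13, 11/3, 9/5, 5/4, 5)
obs 5: x=4 → posterior Dirichlet(13, 11/3, 9/5, 5/4, 6)
obs 6: x=2 → posterior Dirichlet(13, 11/3, 14/5, 5/4, 6)
obs 7: x=2 → posterior Dirichlet(13, 11/3, 19/5, 5/4, 6)
obs 8: x=0 → posterior Dirichlet(14, 11/3, 19/5, 5/4, 6)
obs 9: x=4 → posterior Dirichlet(14, 11/3, 19/5, 5/4, 7)
obs 10: x=3 → posterior Dirichlet(14, 11/3, 19/5, 9/4, 7)
obs 11: x=3 → posterior Dirichlet(14, 11/3, 19/5, 13/4, 7)
obs 12: x=2 → posterior Dirichlet(14, 11/3, 24/5, 13/4, 7)
obs 13: x=1 → posterior Dirichlet(14, 14/3, 24/5, 13/4, 7)

780/1723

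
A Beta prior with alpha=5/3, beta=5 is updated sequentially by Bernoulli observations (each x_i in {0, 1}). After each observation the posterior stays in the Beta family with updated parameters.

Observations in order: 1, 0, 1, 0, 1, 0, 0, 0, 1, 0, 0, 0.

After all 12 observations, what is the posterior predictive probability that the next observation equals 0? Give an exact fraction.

39/56

obs 1: x=1 → posterior Beta(8/3, 5)
obs 2: x=0 → posterior Beta(8/3, 6)
obs 3: x=1 → posterior Beta(11/3, 6)
obs 4: x=0 → posterior Beta(11/3, 7)
obs 5: x=1 → posterior Beta(14/3, 7)
obs 6: x=0 → posterior Beta(14/3, 8)
obs 7: x=0 → posterior Beta(14/3, 9)
obs 8: x=0 → posterior Beta(14/3, 10)
obs 9: x=1 → posterior Beta(17/3, 10)
obs 10: x=0 → posterior Beta(17/3, 11)
obs 11: x=0 → posterior Beta(17/3, 12)
obs 12: x=0 → posterior Beta(17/3, 13)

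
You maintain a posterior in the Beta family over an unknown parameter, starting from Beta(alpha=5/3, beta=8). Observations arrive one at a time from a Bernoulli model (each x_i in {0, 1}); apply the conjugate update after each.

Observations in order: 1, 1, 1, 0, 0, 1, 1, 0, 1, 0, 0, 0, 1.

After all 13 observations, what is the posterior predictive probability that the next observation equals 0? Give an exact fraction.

21/34

obs 1: x=1 → posterior Beta(8/3, 8)
obs 2: x=1 → posterior Beta(11/3, 8)
obs 3: x=1 → posterior Beta(14/3, 8)
obs 4: x=0 → posterior Beta(14/3, 9)
obs 5: x=0 → posterior Beta(14/3, 10)
obs 6: x=1 → posterior Beta(17/3, 10)
obs 7: x=1 → posterior Beta(20/3, 10)
obs 8: x=0 → posterior Beta(20/3, 11)
obs 9: x=1 → posterior Beta(23/3, 11)
obs 10: x=0 → posterior Beta(23/3, 12)
obs 11: x=0 → posterior Beta(23/3, 13)
obs 12: x=0 → posterior Beta(23/3, 14)
obs 13: x=1 → posterior Beta(26/3, 14)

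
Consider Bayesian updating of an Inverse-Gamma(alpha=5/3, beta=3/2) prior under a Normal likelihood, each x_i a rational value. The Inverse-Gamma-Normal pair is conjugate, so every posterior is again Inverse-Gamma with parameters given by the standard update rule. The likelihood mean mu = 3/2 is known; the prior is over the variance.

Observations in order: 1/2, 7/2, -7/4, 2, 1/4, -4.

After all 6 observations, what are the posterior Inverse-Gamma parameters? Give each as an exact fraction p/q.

alpha=14/3, beta=405/16

obs 1: x=1/2 → posterior Inverse-Gamma(13/6, 2)
obs 2: x=7/2 → posterior Inverse-Gamma(8/3, 4)
obs 3: x=-7/4 → posterior Inverse-Gamma(19/6, 297/32)
obs 4: x=2 → posterior Inverse-Gamma(11/3, 301/32)
obs 5: x=1/4 → posterior Inverse-Gamma(25/6, 163/16)
obs 6: x=-4 → posterior Inverse-Gamma(14/3, 405/16)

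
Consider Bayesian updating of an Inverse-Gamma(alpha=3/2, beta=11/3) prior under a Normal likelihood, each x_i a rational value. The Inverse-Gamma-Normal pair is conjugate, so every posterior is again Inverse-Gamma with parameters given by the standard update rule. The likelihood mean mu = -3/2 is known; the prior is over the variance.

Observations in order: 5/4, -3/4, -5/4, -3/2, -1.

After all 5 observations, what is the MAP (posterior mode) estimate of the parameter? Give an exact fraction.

757/480

obs 1: x=5/4 → posterior Inverse-Gamma(2, 715/96)
obs 2: x=-3/4 → posterior Inverse-Gamma(5/2, 371/48)
obs 3: x=-5/4 → posterior Inverse-Gamma(3, 745/96)
obs 4: x=-3/2 → posterior Inverse-Gamma(7/2, 745/96)
obs 5: x=-1 → posterior Inverse-Gamma(4, 757/96)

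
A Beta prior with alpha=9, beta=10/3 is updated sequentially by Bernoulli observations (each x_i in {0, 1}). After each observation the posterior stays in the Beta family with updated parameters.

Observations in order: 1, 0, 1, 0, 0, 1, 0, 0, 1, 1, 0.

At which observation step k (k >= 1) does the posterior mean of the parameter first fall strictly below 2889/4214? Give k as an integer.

obs 1: x=1 → posterior Beta(10, 10/3)
obs 2: x=0 → posterior Beta(10, 13/3)
obs 3: x=1 → posterior Beta(11, 13/3)
obs 4: x=0 → posterior Beta(11, 16/3)
obs 5: x=0 → posterior Beta(11, 19/3)
obs 6: x=1 → posterior Beta(12, 19/3)
obs 7: x=0 → posterior Beta(12, 22/3)
obs 8: x=0 → posterior Beta(12, 25/3)
obs 9: x=1 → posterior Beta(13, 25/3)
obs 10: x=1 → posterior Beta(14, 25/3)
obs 11: x=0 → posterior Beta(14, 28/3)

k = 4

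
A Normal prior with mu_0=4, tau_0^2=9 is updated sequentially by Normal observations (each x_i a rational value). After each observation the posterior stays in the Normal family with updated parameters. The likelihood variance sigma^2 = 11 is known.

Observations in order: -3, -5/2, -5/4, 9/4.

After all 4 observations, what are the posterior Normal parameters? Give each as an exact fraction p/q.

obs 1: x=-3 → posterior Normal(17/20, 99/20)
obs 2: x=-5/2 → posterior Normal(-11/58, 99/29)
obs 3: x=-5/4 → posterior Normal(-67/152, 99/38)
obs 4: x=9/4 → posterior Normal(7/94, 99/47)

mu_0=7/94, tau_0^2=99/47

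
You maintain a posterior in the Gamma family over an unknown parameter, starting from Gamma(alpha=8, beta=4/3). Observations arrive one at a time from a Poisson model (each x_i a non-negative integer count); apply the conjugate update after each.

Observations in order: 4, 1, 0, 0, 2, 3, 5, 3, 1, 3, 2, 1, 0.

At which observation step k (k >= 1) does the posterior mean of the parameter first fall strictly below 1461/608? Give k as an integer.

k = 5

obs 1: x=4 → posterior Gamma(12, 7/3)
obs 2: x=1 → posterior Gamma(13, 10/3)
obs 3: x=0 → posterior Gamma(13, 13/3)
obs 4: x=0 → posterior Gamma(13, 16/3)
obs 5: x=2 → posterior Gamma(15, 19/3)
obs 6: x=3 → posterior Gamma(18, 22/3)
obs 7: x=5 → posterior Gamma(23, 25/3)
obs 8: x=3 → posterior Gamma(26, 28/3)
obs 9: x=1 → posterior Gamma(27, 31/3)
obs 10: x=3 → posterior Gamma(30, 34/3)
obs 11: x=2 → posterior Gamma(32, 37/3)
obs 12: x=1 → posterior Gamma(33, 40/3)
obs 13: x=0 → posterior Gamma(33, 43/3)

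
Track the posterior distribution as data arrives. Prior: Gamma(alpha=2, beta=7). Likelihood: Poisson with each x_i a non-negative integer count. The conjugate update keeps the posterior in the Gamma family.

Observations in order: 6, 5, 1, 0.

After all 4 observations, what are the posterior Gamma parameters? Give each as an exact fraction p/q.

obs 1: x=6 → posterior Gamma(8, 8)
obs 2: x=5 → posterior Gamma(13, 9)
obs 3: x=1 → posterior Gamma(14, 10)
obs 4: x=0 → posterior Gamma(14, 11)

alpha=14, beta=11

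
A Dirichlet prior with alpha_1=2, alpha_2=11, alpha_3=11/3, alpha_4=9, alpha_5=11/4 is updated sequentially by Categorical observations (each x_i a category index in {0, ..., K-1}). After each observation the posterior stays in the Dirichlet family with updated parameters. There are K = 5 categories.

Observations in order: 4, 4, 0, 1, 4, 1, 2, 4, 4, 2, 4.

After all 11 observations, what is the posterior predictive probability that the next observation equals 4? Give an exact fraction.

105/473

obs 1: x=4 → posterior Dirichlet(2, 11, 11/3, 9, 15/4)
obs 2: x=4 → posterior Dirichlet(2, 11, 11/3, 9, 19/4)
obs 3: x=0 → posterior Dirichlet(3, 11, 11/3, 9, 19/4)
obs 4: x=1 → posterior Dirichlet(3, 12, 11/3, 9, 19/4)
obs 5: x=4 → posterior Dirichlet(3, 12, 11/3, 9, 23/4)
obs 6: x=1 → posterior Dirichlet(3, 13, 11/3, 9, 23/4)
obs 7: x=2 → posterior Dirichlet(3, 13, 14/3, 9, 23/4)
obs 8: x=4 → posterior Dirichlet(3, 13, 14/3, 9, 27/4)
obs 9: x=4 → posterior Dirichlet(3, 13, 14/3, 9, 31/4)
obs 10: x=2 → posterior Dirichlet(3, 13, 17/3, 9, 31/4)
obs 11: x=4 → posterior Dirichlet(3, 13, 17/3, 9, 35/4)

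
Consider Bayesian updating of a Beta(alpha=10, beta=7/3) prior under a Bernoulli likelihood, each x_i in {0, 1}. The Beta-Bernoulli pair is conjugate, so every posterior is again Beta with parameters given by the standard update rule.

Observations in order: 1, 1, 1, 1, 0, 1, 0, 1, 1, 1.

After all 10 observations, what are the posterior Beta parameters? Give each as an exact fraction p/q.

obs 1: x=1 → posterior Beta(11, 7/3)
obs 2: x=1 → posterior Beta(12, 7/3)
obs 3: x=1 → posterior Beta(13, 7/3)
obs 4: x=1 → posterior Beta(14, 7/3)
obs 5: x=0 → posterior Beta(14, 10/3)
obs 6: x=1 → posterior Beta(15, 10/3)
obs 7: x=0 → posterior Beta(15, 13/3)
obs 8: x=1 → posterior Beta(16, 13/3)
obs 9: x=1 → posterior Beta(17, 13/3)
obs 10: x=1 → posterior Beta(18, 13/3)

alpha=18, beta=13/3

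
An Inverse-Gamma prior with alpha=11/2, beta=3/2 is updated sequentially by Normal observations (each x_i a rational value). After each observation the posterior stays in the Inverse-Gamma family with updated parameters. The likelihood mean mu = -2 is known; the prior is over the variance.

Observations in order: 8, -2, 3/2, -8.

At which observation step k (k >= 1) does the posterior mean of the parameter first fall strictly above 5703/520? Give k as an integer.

k = 4

obs 1: x=8 → posterior Inverse-Gamma(6, 103/2)
obs 2: x=-2 → posterior Inverse-Gamma(13/2, 103/2)
obs 3: x=3/2 → posterior Inverse-Gamma(7, 461/8)
obs 4: x=-8 → posterior Inverse-Gamma(15/2, 605/8)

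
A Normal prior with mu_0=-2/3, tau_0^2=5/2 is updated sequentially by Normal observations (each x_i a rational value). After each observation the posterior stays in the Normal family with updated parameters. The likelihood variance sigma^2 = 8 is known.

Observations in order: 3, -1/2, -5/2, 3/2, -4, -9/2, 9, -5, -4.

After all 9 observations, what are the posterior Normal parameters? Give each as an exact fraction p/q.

mu_0=-137/183, tau_0^2=40/61

obs 1: x=3 → posterior Normal(13/63, 40/21)
obs 2: x=-1/2 → posterior Normal(11/156, 20/13)
obs 3: x=-5/2 → posterior Normal(-32/93, 40/31)
obs 4: x=3/2 → posterior Normal(-19/216, 10/9)
obs 5: x=-4 → posterior Normal(-139/246, 40/41)
obs 6: x=-9/2 → posterior Normal(-137/138, 20/23)
obs 7: x=9 → posterior Normal(-2/153, 40/51)
obs 8: x=-5 → posterior Normal(-11/24, 5/7)
obs 9: x=-4 → posterior Normal(-137/183, 40/61)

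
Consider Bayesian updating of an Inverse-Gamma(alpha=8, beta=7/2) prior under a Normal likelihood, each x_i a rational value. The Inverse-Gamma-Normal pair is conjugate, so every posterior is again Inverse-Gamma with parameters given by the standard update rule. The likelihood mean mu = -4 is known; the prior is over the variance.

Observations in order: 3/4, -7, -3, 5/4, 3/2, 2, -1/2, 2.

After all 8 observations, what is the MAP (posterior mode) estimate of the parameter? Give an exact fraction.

1453/208

obs 1: x=3/4 → posterior Inverse-Gamma(17/2, 473/32)
obs 2: x=-7 → posterior Inverse-Gamma(9, 617/32)
obs 3: x=-3 → posterior Inverse-Gamma(19/2, 633/32)
obs 4: x=5/4 → posterior Inverse-Gamma(10, 537/16)
obs 5: x=3/2 → posterior Inverse-Gamma(21/2, 779/16)
obs 6: x=2 → posterior Inverse-Gamma(11, 1067/16)
obs 7: x=-1/2 → posterior Inverse-Gamma(23/2, 1165/16)
obs 8: x=2 → posterior Inverse-Gamma(12, 1453/16)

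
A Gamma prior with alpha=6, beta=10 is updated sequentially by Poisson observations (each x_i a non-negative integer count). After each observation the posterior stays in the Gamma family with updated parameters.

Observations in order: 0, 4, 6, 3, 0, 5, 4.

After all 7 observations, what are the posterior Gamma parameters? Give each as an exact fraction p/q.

obs 1: x=0 → posterior Gamma(6, 11)
obs 2: x=4 → posterior Gamma(10, 12)
obs 3: x=6 → posterior Gamma(16, 13)
obs 4: x=3 → posterior Gamma(19, 14)
obs 5: x=0 → posterior Gamma(19, 15)
obs 6: x=5 → posterior Gamma(24, 16)
obs 7: x=4 → posterior Gamma(28, 17)

alpha=28, beta=17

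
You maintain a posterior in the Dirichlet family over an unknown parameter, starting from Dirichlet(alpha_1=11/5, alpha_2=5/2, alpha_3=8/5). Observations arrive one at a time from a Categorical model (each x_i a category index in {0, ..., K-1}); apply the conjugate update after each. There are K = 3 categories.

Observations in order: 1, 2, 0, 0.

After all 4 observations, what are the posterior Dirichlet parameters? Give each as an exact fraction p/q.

obs 1: x=1 → posterior Dirichlet(11/5, 7/2, 8/5)
obs 2: x=2 → posterior Dirichlet(11/5, 7/2, 13/5)
obs 3: x=0 → posterior Dirichlet(16/5, 7/2, 13/5)
obs 4: x=0 → posterior Dirichlet(21/5, 7/2, 13/5)

alpha_1=21/5, alpha_2=7/2, alpha_3=13/5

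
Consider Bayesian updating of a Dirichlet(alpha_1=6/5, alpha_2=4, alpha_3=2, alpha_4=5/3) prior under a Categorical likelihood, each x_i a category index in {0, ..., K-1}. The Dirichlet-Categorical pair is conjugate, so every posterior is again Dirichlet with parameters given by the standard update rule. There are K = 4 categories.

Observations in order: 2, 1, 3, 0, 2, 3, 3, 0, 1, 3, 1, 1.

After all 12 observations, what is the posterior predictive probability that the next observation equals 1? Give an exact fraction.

120/313

obs 1: x=2 → posterior Dirichlet(6/5, 4, 3, 5/3)
obs 2: x=1 → posterior Dirichlet(6/5, 5, 3, 5/3)
obs 3: x=3 → posterior Dirichlet(6/5, 5, 3, 8/3)
obs 4: x=0 → posterior Dirichlet(11/5, 5, 3, 8/3)
obs 5: x=2 → posterior Dirichlet(11/5, 5, 4, 8/3)
obs 6: x=3 → posterior Dirichlet(11/5, 5, 4, 11/3)
obs 7: x=3 → posterior Dirichlet(11/5, 5, 4, 14/3)
obs 8: x=0 → posterior Dirichlet(16/5, 5, 4, 14/3)
obs 9: x=1 → posterior Dirichlet(16/5, 6, 4, 14/3)
obs 10: x=3 → posterior Dirichlet(16/5, 6, 4, 17/3)
obs 11: x=1 → posterior Dirichlet(16/5, 7, 4, 17/3)
obs 12: x=1 → posterior Dirichlet(16/5, 8, 4, 17/3)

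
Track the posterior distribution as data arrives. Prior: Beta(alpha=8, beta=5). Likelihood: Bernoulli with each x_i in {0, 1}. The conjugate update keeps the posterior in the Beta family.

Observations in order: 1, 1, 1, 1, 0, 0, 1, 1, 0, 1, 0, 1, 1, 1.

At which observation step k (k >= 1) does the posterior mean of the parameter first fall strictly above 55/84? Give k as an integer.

obs 1: x=1 → posterior Beta(9, 5)
obs 2: x=1 → posterior Beta(10, 5)
obs 3: x=1 → posterior Beta(11, 5)
obs 4: x=1 → posterior Beta(12, 5)
obs 5: x=0 → posterior Beta(12, 6)
obs 6: x=0 → posterior Beta(12, 7)
obs 7: x=1 → posterior Beta(13, 7)
obs 8: x=1 → posterior Beta(14, 7)
obs 9: x=0 → posterior Beta(14, 8)
obs 10: x=1 → posterior Beta(15, 8)
obs 11: x=0 → posterior Beta(15, 9)
obs 12: x=1 → posterior Beta(16, 9)
obs 13: x=1 → posterior Beta(17, 9)
obs 14: x=1 → posterior Beta(18, 9)

k = 2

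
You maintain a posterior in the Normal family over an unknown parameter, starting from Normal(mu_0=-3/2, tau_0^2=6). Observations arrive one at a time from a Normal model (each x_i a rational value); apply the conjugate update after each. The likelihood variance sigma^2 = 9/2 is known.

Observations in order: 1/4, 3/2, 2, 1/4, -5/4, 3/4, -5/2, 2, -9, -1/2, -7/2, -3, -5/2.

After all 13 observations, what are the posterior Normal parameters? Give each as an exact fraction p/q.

obs 1: x=1/4 → posterior Normal(-1/2, 18/7)
obs 2: x=3/2 → posterior Normal(5/22, 18/11)
obs 3: x=2 → posterior Normal(7/10, 6/5)
obs 4: x=1/4 → posterior Normal(23/38, 18/19)
obs 5: x=-5/4 → posterior Normal(13/46, 18/23)
obs 6: x=3/4 → posterior Normal(19/54, 2/3)
obs 7: x=-5/2 → posterior Normal(-1/62, 18/31)
obs 8: x=2 → posterior Normal(3/14, 18/35)
obs 9: x=-9 → posterior Normal(-19/26, 6/13)
obs 10: x=-1/2 → posterior Normal(-61/86, 18/43)
obs 11: x=-7/2 → posterior Normal(-89/94, 18/47)
obs 12: x=-3 → posterior Normal(-113/102, 6/17)
obs 13: x=-5/2 → posterior Normal(-133/110, 18/55)

mu_0=-133/110, tau_0^2=18/55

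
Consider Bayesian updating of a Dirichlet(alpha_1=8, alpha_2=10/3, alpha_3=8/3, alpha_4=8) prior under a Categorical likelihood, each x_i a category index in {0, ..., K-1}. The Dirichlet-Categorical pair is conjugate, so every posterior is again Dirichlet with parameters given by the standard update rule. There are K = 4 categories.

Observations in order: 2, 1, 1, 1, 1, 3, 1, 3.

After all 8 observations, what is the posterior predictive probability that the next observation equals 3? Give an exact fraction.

obs 1: x=2 → posterior Dirichlet(8, 10/3, 11/3, 8)
obs 2: x=1 → posterior Dirichlet(8, 13/3, 11/3, 8)
obs 3: x=1 → posterior Dirichlet(8, 16/3, 11/3, 8)
obs 4: x=1 → posterior Dirichlet(8, 19/3, 11/3, 8)
obs 5: x=1 → posterior Dirichlet(8, 22/3, 11/3, 8)
obs 6: x=3 → posterior Dirichlet(8, 22/3, 11/3, 9)
obs 7: x=1 → posterior Dirichlet(8, 25/3, 11/3, 9)
obs 8: x=3 → posterior Dirichlet(8, 25/3, 11/3, 10)

1/3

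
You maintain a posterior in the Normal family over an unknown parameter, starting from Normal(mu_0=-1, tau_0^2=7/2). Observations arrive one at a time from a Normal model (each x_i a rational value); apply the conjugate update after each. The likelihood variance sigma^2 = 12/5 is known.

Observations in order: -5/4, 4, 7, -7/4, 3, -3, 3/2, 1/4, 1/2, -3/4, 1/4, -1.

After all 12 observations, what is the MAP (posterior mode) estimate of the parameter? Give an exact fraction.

obs 1: x=-5/4 → posterior Normal(-271/236, 84/59)
obs 2: x=4 → posterior Normal(289/376, 42/47)
obs 3: x=7 → posterior Normal(423/172, 28/43)
obs 4: x=-7/4 → posterior Normal(64/41, 21/41)
obs 5: x=3 → posterior Normal(361/199, 84/199)
obs 6: x=-3 → posterior Normal(128/117, 14/39)
obs 7: x=3/2 → posterior Normal(617/538, 84/269)
obs 8: x=1/4 → posterior Normal(1269/1216, 21/76)
obs 9: x=1/2 → posterior Normal(1339/1356, 28/113)
obs 10: x=-3/4 → posterior Normal(617/748, 42/187)
obs 11: x=1/4 → posterior Normal(1269/1636, 84/409)
obs 12: x=-1 → posterior Normal(1129/1776, 7/37)

1129/1776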